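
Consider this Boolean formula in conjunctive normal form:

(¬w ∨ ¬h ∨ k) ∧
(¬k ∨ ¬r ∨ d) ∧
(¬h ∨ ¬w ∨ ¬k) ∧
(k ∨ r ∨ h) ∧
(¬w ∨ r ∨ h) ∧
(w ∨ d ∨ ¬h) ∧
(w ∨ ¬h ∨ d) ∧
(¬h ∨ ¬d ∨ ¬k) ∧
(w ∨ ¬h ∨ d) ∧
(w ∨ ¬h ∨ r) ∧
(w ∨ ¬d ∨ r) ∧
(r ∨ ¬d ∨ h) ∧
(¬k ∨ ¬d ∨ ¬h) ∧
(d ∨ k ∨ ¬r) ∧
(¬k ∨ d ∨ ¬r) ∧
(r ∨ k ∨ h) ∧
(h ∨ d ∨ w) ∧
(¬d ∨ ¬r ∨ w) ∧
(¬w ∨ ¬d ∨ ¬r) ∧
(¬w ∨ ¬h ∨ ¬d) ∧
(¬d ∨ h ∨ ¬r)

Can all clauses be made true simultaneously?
No

No, the formula is not satisfiable.

No assignment of truth values to the variables can make all 21 clauses true simultaneously.

The formula is UNSAT (unsatisfiable).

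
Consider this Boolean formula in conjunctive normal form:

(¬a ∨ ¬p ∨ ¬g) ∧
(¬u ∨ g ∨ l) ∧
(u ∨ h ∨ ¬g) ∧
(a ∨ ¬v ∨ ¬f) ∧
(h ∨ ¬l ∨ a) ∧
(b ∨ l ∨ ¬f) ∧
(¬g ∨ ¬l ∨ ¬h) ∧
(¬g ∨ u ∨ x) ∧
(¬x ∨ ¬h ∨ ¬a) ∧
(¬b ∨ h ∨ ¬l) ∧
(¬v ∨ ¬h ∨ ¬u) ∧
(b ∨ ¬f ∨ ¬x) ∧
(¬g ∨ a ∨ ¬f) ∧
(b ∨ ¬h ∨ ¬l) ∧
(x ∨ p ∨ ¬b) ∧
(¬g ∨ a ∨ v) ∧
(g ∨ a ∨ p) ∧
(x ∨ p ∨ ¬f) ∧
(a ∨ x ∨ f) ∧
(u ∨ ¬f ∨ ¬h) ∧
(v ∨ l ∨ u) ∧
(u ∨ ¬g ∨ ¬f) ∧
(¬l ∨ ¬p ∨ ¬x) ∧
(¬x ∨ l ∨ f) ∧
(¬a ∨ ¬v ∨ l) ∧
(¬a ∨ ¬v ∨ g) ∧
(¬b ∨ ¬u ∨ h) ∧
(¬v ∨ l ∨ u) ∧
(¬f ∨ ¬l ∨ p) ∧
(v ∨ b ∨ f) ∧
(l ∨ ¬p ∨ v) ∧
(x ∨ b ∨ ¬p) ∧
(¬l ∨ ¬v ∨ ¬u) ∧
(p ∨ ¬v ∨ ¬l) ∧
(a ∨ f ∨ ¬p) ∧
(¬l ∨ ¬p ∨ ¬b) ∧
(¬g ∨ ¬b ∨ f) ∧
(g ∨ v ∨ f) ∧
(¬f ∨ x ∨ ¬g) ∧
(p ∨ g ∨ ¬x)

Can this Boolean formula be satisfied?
No

No, the formula is not satisfiable.

No assignment of truth values to the variables can make all 40 clauses true simultaneously.

The formula is UNSAT (unsatisfiable).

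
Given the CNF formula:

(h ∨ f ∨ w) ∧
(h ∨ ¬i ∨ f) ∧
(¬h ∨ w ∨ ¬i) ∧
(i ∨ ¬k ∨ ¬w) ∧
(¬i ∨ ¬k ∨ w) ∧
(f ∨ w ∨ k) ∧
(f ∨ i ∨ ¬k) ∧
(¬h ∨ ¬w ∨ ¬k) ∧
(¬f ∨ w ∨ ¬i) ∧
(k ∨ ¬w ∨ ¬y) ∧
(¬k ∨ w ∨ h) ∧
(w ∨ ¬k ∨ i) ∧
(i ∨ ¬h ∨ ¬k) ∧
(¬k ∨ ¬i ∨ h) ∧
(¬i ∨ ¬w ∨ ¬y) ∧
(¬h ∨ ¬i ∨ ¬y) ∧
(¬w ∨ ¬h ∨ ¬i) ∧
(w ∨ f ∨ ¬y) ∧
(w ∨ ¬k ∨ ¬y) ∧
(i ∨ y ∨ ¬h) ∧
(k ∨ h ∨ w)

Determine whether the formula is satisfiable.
Yes

Yes, the formula is satisfiable.

One satisfying assignment is: f=False, h=False, k=False, y=False, i=False, w=True

Verification: With this assignment, all 21 clauses evaluate to true.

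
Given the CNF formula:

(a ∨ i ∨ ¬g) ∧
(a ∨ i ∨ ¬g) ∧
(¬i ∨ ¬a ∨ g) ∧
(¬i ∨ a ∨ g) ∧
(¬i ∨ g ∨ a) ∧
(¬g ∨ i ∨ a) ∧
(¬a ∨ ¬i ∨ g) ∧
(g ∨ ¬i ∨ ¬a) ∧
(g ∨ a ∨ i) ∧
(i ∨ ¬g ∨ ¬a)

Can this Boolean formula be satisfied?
Yes

Yes, the formula is satisfiable.

One satisfying assignment is: i=False, a=True, g=False

Verification: With this assignment, all 10 clauses evaluate to true.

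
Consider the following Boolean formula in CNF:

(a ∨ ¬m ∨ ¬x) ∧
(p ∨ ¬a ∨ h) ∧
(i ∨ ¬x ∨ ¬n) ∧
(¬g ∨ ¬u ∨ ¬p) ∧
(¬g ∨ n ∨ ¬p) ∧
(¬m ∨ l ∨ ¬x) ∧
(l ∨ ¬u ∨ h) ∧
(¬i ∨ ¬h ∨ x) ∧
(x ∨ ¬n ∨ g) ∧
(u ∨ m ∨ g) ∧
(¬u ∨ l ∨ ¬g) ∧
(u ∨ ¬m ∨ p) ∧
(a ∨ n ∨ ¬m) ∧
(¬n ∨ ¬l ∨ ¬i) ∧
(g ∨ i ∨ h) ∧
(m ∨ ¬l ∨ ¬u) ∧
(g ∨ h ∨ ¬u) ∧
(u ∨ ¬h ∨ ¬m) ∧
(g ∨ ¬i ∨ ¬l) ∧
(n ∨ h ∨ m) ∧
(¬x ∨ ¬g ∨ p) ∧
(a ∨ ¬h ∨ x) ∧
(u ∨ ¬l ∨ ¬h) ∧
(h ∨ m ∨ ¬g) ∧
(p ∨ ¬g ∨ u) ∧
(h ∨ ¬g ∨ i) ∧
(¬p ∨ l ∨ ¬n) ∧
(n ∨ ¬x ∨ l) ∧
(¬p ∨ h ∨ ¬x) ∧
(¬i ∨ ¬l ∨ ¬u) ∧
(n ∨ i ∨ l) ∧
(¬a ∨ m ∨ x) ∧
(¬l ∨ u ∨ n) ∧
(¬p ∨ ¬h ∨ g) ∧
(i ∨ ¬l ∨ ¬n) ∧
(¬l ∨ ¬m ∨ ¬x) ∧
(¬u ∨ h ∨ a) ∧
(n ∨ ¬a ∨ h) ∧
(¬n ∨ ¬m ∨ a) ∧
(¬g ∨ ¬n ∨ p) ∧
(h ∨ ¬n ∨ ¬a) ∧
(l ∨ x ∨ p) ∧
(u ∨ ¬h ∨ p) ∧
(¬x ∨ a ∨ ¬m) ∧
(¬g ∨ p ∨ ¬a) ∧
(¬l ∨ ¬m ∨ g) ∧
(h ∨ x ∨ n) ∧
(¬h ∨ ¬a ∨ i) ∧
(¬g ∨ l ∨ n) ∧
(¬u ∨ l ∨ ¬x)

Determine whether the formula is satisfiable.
No

No, the formula is not satisfiable.

No assignment of truth values to the variables can make all 50 clauses true simultaneously.

The formula is UNSAT (unsatisfiable).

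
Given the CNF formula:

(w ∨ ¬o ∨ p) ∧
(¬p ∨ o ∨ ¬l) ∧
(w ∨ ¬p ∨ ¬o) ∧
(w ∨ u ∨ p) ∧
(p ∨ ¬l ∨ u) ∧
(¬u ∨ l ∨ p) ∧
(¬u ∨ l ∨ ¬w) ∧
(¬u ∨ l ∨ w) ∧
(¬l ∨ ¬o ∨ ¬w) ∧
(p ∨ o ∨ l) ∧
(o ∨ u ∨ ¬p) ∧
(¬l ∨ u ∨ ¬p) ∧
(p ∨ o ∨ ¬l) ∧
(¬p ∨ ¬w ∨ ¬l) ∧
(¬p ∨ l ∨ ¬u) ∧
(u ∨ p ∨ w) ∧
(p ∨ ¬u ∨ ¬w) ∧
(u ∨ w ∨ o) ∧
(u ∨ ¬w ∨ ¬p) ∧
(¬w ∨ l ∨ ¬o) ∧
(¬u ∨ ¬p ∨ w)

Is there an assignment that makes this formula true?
No

No, the formula is not satisfiable.

No assignment of truth values to the variables can make all 21 clauses true simultaneously.

The formula is UNSAT (unsatisfiable).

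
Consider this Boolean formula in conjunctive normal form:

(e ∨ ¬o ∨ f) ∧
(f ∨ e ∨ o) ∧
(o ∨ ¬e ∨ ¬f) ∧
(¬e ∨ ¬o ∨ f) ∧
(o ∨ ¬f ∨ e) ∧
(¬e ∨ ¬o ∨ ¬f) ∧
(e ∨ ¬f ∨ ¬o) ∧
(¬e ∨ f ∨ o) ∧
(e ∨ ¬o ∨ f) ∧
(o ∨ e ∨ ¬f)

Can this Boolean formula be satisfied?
No

No, the formula is not satisfiable.

No assignment of truth values to the variables can make all 10 clauses true simultaneously.

The formula is UNSAT (unsatisfiable).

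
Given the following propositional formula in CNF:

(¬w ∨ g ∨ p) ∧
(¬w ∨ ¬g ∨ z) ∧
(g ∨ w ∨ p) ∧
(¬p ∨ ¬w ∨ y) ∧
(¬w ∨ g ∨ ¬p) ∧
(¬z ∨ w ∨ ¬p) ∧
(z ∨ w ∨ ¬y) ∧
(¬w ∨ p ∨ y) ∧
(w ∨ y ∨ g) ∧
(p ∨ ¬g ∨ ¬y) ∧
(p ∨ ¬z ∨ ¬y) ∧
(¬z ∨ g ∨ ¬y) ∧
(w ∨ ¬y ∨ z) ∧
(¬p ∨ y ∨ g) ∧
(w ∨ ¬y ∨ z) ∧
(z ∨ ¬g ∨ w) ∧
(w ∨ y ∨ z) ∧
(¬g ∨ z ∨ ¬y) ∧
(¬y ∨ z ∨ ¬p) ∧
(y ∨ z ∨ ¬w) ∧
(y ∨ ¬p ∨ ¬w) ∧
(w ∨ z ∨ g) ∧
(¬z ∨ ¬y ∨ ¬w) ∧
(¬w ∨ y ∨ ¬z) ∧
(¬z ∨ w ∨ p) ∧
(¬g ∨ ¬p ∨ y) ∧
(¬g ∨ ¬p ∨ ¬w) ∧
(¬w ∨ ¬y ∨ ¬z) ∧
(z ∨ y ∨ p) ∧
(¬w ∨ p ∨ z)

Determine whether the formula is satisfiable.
No

No, the formula is not satisfiable.

No assignment of truth values to the variables can make all 30 clauses true simultaneously.

The formula is UNSAT (unsatisfiable).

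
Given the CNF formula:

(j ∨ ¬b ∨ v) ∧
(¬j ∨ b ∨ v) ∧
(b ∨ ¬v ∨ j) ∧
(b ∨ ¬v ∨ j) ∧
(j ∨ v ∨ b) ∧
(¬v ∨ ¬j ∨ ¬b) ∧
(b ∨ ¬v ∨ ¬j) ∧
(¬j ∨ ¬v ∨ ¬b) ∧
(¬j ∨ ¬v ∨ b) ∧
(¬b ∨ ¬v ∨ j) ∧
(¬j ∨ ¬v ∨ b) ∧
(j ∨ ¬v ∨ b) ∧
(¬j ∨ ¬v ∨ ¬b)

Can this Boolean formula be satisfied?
Yes

Yes, the formula is satisfiable.

One satisfying assignment is: b=True, v=False, j=True

Verification: With this assignment, all 13 clauses evaluate to true.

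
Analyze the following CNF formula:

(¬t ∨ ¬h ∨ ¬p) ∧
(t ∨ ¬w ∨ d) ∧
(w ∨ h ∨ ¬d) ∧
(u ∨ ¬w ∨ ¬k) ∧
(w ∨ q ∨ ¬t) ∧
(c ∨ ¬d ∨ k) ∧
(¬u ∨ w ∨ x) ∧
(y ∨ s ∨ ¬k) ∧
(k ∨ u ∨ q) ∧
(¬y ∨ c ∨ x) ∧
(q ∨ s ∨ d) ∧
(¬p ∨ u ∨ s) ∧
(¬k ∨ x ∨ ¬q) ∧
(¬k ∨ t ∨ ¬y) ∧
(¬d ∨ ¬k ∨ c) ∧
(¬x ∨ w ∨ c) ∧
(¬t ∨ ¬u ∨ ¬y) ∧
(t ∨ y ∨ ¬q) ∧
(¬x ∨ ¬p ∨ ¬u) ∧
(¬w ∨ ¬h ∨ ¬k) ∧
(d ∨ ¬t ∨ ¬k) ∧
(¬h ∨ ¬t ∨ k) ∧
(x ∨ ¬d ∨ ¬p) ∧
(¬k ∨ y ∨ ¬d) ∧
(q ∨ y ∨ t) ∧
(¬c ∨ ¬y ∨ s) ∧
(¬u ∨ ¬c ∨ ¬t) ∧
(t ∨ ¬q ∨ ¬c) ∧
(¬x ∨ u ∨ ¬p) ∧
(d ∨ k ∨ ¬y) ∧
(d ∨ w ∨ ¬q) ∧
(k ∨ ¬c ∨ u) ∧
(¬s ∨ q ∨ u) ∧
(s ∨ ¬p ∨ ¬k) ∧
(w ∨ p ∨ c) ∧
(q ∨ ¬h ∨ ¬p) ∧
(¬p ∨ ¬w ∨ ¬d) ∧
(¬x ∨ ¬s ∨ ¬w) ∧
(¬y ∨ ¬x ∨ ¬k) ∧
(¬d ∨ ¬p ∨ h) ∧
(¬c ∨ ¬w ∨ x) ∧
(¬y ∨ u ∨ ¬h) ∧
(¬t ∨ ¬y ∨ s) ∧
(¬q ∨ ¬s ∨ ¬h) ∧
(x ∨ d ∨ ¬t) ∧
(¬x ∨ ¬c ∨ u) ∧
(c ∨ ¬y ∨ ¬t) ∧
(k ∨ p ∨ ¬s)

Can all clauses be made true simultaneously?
Yes

Yes, the formula is satisfiable.

One satisfying assignment is: q=True, d=False, t=True, c=False, y=False, k=False, x=True, u=False, w=True, p=False, s=False, h=False

Verification: With this assignment, all 48 clauses evaluate to true.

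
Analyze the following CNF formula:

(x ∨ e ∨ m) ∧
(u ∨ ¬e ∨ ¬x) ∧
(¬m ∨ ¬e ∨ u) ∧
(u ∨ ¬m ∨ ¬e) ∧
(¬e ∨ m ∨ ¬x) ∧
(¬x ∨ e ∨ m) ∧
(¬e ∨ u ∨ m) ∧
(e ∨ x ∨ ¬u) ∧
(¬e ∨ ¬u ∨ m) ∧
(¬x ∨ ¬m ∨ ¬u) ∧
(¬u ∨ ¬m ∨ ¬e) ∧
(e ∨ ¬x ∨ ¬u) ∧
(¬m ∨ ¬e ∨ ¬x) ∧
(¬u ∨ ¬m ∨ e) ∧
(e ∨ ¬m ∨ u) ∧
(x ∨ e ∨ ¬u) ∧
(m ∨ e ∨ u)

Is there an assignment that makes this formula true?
No

No, the formula is not satisfiable.

No assignment of truth values to the variables can make all 17 clauses true simultaneously.

The formula is UNSAT (unsatisfiable).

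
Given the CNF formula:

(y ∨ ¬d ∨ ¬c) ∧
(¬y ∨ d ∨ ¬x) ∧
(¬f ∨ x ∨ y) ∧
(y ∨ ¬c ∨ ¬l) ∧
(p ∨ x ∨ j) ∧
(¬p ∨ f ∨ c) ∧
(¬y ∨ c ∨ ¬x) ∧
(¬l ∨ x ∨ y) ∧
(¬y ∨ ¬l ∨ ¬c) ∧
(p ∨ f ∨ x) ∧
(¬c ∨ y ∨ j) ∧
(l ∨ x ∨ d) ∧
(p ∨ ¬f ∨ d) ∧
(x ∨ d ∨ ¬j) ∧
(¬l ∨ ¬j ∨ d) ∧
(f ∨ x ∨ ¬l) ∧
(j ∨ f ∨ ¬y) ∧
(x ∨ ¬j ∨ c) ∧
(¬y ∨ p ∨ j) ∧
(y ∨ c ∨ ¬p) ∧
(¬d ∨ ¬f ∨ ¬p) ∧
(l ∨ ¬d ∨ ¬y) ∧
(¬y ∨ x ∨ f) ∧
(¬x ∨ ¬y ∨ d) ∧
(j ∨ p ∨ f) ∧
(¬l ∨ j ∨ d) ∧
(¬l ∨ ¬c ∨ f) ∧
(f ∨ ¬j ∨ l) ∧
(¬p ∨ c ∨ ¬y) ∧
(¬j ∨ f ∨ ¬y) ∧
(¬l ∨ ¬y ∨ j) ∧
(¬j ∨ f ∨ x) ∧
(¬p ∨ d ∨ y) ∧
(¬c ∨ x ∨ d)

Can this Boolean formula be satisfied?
Yes

Yes, the formula is satisfiable.

One satisfying assignment is: x=True, d=True, l=False, j=False, p=False, f=True, c=False, y=False

Verification: With this assignment, all 34 clauses evaluate to true.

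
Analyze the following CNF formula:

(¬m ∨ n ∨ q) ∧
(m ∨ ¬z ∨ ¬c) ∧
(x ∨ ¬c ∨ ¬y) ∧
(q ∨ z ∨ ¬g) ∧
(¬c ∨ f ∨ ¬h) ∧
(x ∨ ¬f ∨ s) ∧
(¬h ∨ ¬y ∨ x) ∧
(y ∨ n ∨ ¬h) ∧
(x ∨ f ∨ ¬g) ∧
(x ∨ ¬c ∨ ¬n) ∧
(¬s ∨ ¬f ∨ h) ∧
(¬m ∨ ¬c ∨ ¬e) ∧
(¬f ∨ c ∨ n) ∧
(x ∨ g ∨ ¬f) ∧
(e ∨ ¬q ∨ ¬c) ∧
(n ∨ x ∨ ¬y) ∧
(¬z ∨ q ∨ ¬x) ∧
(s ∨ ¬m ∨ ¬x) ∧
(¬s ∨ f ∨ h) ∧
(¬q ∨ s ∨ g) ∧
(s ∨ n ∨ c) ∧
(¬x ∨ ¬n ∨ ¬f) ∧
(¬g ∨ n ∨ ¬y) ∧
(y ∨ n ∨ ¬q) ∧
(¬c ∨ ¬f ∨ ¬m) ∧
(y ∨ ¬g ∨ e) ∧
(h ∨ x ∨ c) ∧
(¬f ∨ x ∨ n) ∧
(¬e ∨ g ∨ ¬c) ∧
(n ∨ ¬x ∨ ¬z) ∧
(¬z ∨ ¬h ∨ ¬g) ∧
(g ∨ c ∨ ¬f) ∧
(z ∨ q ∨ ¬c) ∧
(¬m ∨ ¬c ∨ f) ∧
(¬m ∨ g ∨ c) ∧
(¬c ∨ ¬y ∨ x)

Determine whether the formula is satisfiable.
Yes

Yes, the formula is satisfiable.

One satisfying assignment is: c=False, m=False, q=False, x=True, e=False, y=False, s=False, z=False, h=False, n=True, f=False, g=False

Verification: With this assignment, all 36 clauses evaluate to true.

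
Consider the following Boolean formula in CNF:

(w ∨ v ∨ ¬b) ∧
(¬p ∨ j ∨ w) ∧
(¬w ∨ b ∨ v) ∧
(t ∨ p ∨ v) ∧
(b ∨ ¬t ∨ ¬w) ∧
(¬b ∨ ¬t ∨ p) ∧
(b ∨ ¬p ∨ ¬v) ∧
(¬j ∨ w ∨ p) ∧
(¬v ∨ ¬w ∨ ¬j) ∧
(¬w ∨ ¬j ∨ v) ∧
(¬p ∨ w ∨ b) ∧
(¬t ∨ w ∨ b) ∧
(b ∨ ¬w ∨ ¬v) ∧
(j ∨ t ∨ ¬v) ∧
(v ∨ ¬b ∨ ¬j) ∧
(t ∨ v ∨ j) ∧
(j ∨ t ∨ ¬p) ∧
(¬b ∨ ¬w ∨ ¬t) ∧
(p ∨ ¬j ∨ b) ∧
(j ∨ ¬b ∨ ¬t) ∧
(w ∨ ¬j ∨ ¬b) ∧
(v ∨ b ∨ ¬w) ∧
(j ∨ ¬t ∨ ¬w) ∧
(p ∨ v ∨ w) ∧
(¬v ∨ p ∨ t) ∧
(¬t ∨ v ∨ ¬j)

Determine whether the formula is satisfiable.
No

No, the formula is not satisfiable.

No assignment of truth values to the variables can make all 26 clauses true simultaneously.

The formula is UNSAT (unsatisfiable).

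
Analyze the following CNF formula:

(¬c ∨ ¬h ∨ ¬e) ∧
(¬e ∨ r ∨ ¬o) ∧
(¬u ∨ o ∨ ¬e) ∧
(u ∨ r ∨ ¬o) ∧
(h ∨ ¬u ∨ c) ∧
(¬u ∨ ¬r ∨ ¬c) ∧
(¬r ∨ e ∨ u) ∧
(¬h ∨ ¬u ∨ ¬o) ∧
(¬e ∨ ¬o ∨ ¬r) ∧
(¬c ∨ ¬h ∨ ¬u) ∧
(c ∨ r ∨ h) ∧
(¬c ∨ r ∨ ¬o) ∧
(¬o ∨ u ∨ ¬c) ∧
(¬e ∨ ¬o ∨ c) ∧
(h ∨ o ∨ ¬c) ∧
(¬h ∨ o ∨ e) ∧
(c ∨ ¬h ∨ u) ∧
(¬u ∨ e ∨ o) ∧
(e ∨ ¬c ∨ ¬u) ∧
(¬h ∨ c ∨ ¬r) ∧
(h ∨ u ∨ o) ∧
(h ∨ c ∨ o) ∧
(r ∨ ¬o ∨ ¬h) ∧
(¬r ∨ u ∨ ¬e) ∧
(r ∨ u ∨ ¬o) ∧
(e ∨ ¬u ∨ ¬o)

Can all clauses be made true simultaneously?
No

No, the formula is not satisfiable.

No assignment of truth values to the variables can make all 26 clauses true simultaneously.

The formula is UNSAT (unsatisfiable).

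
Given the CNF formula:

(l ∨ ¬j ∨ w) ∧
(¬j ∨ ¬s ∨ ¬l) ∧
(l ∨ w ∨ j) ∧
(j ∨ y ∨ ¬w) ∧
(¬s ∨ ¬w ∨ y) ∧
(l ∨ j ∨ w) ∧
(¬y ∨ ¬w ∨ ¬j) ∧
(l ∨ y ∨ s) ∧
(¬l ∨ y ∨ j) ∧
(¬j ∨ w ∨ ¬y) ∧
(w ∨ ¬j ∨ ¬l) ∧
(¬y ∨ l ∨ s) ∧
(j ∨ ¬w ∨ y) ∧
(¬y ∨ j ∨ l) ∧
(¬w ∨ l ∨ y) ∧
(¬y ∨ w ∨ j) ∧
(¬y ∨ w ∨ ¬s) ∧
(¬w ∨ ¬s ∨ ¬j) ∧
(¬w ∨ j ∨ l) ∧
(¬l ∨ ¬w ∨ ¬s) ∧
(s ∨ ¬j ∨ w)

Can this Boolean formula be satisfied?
Yes

Yes, the formula is satisfiable.

One satisfying assignment is: y=True, s=False, l=True, w=True, j=False

Verification: With this assignment, all 21 clauses evaluate to true.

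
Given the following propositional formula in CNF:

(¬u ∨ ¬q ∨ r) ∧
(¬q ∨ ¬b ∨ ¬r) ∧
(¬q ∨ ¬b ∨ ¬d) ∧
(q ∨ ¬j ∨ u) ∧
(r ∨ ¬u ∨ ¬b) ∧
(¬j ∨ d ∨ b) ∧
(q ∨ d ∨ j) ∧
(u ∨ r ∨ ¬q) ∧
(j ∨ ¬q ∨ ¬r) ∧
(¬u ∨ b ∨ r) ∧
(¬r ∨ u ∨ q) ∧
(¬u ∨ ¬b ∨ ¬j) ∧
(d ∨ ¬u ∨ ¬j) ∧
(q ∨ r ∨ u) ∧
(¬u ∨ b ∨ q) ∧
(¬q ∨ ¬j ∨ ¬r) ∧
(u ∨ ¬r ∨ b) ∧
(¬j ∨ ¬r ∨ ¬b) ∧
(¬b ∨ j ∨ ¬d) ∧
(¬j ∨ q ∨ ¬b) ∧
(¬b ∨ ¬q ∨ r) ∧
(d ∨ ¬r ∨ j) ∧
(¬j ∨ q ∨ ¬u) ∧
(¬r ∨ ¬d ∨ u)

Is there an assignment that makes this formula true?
No

No, the formula is not satisfiable.

No assignment of truth values to the variables can make all 24 clauses true simultaneously.

The formula is UNSAT (unsatisfiable).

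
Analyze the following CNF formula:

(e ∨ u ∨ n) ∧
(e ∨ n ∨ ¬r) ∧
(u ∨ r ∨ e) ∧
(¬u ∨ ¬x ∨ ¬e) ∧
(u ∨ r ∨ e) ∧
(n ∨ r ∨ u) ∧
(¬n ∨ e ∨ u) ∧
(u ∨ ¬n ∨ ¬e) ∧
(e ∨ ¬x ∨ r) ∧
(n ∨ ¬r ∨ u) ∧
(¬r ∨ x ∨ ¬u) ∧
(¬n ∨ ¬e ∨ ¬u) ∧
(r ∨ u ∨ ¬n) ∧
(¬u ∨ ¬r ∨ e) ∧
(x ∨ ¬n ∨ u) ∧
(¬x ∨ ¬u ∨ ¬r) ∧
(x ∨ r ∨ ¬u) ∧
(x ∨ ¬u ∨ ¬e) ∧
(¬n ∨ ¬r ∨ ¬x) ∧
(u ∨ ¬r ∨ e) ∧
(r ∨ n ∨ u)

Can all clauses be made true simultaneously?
No

No, the formula is not satisfiable.

No assignment of truth values to the variables can make all 21 clauses true simultaneously.

The formula is UNSAT (unsatisfiable).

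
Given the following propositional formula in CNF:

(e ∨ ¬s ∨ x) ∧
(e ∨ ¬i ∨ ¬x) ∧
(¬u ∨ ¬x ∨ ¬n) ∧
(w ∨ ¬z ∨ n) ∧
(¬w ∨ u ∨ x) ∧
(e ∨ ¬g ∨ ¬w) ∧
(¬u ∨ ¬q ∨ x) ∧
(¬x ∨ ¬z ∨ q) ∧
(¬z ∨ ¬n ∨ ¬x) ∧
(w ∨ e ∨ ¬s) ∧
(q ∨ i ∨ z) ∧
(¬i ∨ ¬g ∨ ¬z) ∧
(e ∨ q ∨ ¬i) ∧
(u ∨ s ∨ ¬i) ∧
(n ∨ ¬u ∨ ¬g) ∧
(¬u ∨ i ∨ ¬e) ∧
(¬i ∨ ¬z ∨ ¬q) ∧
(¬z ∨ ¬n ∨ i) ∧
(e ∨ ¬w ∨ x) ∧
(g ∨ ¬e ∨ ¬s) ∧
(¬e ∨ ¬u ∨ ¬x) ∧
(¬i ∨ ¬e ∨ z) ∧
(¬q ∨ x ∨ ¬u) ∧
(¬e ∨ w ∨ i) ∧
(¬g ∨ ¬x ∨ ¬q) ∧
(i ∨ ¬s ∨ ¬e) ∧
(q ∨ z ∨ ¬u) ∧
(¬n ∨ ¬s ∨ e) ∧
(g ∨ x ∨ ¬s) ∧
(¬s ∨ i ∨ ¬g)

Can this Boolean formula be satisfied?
Yes

Yes, the formula is satisfiable.

One satisfying assignment is: u=True, x=False, e=True, n=True, w=False, z=True, q=False, g=False, s=False, i=True

Verification: With this assignment, all 30 clauses evaluate to true.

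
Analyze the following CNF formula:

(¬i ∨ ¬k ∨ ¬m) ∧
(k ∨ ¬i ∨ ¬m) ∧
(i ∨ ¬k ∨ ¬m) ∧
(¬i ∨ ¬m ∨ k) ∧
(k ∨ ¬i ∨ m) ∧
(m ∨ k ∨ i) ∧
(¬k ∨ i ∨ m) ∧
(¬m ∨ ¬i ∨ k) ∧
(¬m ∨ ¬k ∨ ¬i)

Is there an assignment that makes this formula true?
Yes

Yes, the formula is satisfiable.

One satisfying assignment is: k=True, m=False, i=True

Verification: With this assignment, all 9 clauses evaluate to true.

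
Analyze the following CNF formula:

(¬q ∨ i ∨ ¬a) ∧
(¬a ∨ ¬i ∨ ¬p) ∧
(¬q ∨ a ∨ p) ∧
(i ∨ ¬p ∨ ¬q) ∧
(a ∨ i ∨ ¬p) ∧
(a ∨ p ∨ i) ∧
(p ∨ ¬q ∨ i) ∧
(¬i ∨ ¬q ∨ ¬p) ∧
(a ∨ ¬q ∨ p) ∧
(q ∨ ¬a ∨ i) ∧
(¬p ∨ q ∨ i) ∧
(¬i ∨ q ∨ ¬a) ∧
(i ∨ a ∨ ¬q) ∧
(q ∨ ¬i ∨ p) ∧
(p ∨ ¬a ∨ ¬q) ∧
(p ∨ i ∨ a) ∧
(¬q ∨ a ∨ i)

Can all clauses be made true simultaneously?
Yes

Yes, the formula is satisfiable.

One satisfying assignment is: p=True, a=False, q=False, i=True

Verification: With this assignment, all 17 clauses evaluate to true.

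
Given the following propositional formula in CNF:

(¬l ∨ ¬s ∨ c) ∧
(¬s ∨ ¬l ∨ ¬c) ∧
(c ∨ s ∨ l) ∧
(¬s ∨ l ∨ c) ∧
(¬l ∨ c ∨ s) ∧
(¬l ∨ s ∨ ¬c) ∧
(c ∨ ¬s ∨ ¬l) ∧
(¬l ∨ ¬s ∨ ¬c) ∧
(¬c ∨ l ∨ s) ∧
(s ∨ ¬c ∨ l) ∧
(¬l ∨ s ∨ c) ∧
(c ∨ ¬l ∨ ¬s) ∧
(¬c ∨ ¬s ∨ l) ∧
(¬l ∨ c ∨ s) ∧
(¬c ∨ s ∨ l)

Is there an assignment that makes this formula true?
No

No, the formula is not satisfiable.

No assignment of truth values to the variables can make all 15 clauses true simultaneously.

The formula is UNSAT (unsatisfiable).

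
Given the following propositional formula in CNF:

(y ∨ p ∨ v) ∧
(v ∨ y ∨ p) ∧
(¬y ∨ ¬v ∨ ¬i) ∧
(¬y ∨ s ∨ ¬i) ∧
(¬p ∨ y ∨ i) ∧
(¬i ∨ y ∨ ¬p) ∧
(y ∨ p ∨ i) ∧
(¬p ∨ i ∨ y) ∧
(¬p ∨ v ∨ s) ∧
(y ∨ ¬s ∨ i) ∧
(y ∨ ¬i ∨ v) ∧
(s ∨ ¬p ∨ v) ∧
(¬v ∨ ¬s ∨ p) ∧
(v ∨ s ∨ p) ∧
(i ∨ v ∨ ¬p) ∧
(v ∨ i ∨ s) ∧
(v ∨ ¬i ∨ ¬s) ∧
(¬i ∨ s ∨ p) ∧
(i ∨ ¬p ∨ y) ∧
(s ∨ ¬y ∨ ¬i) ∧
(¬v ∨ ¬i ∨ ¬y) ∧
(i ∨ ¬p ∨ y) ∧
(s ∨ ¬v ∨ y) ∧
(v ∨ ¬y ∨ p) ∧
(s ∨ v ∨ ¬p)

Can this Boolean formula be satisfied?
Yes

Yes, the formula is satisfiable.

One satisfying assignment is: y=True, s=False, p=False, i=False, v=True

Verification: With this assignment, all 25 clauses evaluate to true.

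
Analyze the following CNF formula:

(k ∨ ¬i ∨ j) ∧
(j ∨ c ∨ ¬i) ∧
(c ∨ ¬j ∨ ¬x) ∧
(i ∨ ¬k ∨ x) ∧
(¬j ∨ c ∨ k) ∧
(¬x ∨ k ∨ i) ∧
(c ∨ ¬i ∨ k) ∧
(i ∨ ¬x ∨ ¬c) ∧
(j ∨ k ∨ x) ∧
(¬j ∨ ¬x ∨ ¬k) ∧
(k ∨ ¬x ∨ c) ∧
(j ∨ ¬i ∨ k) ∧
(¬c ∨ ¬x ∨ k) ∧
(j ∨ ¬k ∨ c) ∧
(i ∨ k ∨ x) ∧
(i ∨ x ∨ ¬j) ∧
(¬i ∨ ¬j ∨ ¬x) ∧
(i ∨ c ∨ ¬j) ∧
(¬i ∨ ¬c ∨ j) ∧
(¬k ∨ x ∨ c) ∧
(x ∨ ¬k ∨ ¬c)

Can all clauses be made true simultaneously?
Yes

Yes, the formula is satisfiable.

One satisfying assignment is: j=True, k=False, c=True, i=True, x=False

Verification: With this assignment, all 21 clauses evaluate to true.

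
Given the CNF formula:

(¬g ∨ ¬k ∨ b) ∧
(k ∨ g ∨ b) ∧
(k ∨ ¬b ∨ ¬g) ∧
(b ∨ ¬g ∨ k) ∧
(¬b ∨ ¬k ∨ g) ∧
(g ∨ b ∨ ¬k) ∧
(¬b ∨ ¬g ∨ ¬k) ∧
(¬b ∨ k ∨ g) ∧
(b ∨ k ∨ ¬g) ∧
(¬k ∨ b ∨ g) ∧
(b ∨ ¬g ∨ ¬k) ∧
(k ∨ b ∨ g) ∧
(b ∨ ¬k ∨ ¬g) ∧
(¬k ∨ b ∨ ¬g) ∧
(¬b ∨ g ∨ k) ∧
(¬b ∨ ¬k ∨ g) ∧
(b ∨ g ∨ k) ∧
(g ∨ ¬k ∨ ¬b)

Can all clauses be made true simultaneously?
No

No, the formula is not satisfiable.

No assignment of truth values to the variables can make all 18 clauses true simultaneously.

The formula is UNSAT (unsatisfiable).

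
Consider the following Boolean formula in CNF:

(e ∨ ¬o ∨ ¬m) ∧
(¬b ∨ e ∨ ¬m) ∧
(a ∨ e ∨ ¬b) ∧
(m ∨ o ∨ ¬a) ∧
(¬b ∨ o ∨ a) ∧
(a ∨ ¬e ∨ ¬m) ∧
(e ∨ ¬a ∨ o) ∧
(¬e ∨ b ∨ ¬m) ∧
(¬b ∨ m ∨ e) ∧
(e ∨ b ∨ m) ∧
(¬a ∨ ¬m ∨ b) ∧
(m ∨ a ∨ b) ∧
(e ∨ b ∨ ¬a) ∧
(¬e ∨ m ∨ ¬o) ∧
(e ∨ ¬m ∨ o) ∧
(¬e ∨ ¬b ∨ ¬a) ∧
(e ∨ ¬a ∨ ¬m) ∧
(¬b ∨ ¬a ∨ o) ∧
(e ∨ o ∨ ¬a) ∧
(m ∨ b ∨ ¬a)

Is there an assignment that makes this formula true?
No

No, the formula is not satisfiable.

No assignment of truth values to the variables can make all 20 clauses true simultaneously.

The formula is UNSAT (unsatisfiable).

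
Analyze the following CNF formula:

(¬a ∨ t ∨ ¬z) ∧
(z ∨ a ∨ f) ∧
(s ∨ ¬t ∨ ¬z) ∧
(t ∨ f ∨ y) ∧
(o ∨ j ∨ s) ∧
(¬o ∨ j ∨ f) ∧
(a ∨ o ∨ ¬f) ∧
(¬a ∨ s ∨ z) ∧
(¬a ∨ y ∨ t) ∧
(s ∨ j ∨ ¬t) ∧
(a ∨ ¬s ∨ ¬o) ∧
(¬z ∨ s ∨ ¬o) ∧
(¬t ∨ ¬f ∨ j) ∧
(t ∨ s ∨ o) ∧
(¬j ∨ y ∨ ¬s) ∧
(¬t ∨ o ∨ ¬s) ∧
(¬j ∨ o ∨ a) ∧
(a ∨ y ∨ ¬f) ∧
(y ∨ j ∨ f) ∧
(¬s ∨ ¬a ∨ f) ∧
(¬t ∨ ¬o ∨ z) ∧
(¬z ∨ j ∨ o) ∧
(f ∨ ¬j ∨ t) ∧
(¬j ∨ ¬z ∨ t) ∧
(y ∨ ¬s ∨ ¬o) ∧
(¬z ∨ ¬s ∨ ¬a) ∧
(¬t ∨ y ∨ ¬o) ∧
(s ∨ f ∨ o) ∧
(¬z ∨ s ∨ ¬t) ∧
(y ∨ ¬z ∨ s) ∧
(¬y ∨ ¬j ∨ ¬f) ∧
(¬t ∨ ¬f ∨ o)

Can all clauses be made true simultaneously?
Yes

Yes, the formula is satisfiable.

One satisfying assignment is: t=False, f=True, z=False, s=True, y=True, j=False, o=True, a=True

Verification: With this assignment, all 32 clauses evaluate to true.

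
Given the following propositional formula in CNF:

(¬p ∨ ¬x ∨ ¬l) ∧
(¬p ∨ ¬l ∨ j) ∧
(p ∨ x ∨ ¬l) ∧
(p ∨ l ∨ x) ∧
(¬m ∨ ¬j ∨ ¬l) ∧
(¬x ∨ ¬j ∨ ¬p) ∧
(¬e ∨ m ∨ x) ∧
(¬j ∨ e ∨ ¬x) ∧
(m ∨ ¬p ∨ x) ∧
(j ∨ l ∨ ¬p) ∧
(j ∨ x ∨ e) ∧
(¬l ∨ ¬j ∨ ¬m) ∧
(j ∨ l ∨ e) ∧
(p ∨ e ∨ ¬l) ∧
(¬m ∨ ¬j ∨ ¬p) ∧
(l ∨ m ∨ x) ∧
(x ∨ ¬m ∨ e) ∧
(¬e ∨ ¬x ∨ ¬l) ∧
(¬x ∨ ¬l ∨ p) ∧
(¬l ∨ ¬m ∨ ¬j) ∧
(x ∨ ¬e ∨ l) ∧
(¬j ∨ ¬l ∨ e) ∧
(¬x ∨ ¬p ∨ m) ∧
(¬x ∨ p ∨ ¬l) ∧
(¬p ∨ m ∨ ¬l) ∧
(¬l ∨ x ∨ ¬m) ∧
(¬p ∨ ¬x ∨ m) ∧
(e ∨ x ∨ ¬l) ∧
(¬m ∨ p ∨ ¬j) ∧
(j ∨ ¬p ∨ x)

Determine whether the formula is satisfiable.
Yes

Yes, the formula is satisfiable.

One satisfying assignment is: l=False, e=True, j=False, p=False, m=False, x=True

Verification: With this assignment, all 30 clauses evaluate to true.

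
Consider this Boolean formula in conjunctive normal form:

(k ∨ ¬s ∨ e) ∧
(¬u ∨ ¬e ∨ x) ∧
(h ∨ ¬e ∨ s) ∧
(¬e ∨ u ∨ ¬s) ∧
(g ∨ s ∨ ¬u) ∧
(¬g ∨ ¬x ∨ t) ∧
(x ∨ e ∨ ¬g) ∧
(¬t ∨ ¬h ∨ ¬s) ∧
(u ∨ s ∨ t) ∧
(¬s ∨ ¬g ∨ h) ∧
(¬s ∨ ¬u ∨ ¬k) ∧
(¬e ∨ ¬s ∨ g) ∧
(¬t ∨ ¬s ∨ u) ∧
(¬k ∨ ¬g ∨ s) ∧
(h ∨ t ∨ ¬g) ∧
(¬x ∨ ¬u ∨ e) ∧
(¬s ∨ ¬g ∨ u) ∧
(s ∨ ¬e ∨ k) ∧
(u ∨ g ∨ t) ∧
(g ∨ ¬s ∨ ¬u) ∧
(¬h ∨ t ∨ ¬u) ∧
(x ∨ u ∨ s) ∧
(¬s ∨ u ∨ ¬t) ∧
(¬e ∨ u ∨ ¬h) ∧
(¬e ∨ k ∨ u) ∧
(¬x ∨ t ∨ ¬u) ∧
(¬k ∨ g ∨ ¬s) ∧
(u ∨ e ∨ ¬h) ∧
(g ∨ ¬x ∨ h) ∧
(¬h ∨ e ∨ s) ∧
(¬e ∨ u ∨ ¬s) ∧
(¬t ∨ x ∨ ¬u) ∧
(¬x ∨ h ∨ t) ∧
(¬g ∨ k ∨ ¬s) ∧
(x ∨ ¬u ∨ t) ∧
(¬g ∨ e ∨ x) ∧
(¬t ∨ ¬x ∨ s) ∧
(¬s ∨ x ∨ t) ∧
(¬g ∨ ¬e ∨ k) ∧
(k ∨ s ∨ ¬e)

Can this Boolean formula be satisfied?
No

No, the formula is not satisfiable.

No assignment of truth values to the variables can make all 40 clauses true simultaneously.

The formula is UNSAT (unsatisfiable).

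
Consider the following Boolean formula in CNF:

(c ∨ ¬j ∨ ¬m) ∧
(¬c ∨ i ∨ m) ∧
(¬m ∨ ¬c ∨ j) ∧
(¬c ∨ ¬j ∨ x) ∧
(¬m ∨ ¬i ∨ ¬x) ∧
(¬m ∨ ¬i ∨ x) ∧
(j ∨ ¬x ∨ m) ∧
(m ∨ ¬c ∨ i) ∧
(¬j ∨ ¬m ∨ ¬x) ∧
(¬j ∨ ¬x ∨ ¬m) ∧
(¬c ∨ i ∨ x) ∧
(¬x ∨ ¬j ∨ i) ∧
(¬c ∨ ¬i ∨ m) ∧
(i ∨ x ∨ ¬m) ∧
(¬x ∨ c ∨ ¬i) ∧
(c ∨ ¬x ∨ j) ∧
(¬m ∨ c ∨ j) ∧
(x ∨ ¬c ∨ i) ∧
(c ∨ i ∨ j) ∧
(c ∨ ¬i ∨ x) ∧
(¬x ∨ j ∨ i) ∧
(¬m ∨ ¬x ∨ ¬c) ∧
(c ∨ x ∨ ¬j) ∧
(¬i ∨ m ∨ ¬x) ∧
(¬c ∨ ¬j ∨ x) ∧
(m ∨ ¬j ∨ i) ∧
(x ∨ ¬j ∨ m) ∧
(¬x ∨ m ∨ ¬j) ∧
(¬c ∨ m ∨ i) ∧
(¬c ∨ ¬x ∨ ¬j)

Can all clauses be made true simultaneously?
No

No, the formula is not satisfiable.

No assignment of truth values to the variables can make all 30 clauses true simultaneously.

The formula is UNSAT (unsatisfiable).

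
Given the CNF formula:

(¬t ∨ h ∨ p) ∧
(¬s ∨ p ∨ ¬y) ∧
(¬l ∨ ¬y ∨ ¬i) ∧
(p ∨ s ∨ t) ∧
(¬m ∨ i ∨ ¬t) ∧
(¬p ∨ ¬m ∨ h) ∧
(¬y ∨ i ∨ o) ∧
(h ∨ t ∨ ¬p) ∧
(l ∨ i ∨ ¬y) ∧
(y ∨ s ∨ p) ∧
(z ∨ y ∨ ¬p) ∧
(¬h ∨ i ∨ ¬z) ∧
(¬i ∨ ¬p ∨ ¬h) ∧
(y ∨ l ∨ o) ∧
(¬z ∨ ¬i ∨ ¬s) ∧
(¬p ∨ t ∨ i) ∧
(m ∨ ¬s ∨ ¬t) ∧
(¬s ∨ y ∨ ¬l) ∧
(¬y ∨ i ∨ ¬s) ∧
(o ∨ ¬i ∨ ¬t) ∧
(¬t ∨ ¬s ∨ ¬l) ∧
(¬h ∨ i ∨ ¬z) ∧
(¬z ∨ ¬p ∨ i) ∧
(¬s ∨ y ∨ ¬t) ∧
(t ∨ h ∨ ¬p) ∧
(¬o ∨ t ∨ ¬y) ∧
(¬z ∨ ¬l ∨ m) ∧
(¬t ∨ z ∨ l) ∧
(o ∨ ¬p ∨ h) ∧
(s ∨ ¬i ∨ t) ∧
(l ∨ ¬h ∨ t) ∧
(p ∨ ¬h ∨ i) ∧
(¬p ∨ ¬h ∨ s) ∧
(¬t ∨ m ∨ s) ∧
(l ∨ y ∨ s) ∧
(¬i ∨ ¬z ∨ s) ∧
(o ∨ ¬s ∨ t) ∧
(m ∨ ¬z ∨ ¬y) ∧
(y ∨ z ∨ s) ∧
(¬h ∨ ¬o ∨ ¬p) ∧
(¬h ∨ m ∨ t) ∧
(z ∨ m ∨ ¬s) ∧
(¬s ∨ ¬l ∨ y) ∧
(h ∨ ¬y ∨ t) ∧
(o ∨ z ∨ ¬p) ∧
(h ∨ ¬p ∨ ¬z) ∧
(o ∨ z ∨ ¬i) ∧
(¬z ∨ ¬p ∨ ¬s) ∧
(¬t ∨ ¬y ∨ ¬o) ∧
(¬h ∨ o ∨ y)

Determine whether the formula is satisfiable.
Yes

Yes, the formula is satisfiable.

One satisfying assignment is: z=True, p=False, h=False, t=False, o=True, y=False, l=False, i=False, m=False, s=True

Verification: With this assignment, all 50 clauses evaluate to true.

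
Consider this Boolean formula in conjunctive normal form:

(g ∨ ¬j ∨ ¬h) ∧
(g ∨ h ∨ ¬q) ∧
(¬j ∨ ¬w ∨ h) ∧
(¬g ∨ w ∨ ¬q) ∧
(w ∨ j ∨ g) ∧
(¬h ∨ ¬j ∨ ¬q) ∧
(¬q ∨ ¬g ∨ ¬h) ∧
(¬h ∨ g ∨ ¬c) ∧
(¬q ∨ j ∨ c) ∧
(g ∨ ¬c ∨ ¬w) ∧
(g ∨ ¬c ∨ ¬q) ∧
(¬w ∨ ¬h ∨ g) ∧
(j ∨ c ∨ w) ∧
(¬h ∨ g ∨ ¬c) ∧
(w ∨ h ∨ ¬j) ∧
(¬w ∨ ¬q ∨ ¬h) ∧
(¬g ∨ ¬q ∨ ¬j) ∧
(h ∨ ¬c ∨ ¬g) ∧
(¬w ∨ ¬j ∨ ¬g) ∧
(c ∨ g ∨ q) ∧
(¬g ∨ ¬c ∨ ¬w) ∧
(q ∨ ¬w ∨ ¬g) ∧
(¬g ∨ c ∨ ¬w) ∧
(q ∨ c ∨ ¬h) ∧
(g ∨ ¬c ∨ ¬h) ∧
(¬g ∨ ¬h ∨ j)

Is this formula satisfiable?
Yes

Yes, the formula is satisfiable.

One satisfying assignment is: q=False, h=True, g=True, j=True, c=True, w=False

Verification: With this assignment, all 26 clauses evaluate to true.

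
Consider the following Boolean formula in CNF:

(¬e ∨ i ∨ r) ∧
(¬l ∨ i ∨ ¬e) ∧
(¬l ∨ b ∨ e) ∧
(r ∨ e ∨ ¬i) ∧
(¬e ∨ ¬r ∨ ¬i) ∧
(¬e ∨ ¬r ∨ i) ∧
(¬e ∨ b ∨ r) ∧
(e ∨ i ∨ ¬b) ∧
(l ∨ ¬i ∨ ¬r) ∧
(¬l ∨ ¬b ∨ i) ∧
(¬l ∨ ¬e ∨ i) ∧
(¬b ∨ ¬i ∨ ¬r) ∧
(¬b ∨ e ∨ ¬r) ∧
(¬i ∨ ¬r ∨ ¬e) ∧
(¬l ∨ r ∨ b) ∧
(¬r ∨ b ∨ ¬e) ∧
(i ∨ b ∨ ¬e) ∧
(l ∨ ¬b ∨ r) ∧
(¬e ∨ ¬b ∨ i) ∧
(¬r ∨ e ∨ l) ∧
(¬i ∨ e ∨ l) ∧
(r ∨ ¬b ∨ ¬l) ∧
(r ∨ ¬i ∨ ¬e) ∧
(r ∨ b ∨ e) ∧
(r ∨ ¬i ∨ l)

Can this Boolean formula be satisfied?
No

No, the formula is not satisfiable.

No assignment of truth values to the variables can make all 25 clauses true simultaneously.

The formula is UNSAT (unsatisfiable).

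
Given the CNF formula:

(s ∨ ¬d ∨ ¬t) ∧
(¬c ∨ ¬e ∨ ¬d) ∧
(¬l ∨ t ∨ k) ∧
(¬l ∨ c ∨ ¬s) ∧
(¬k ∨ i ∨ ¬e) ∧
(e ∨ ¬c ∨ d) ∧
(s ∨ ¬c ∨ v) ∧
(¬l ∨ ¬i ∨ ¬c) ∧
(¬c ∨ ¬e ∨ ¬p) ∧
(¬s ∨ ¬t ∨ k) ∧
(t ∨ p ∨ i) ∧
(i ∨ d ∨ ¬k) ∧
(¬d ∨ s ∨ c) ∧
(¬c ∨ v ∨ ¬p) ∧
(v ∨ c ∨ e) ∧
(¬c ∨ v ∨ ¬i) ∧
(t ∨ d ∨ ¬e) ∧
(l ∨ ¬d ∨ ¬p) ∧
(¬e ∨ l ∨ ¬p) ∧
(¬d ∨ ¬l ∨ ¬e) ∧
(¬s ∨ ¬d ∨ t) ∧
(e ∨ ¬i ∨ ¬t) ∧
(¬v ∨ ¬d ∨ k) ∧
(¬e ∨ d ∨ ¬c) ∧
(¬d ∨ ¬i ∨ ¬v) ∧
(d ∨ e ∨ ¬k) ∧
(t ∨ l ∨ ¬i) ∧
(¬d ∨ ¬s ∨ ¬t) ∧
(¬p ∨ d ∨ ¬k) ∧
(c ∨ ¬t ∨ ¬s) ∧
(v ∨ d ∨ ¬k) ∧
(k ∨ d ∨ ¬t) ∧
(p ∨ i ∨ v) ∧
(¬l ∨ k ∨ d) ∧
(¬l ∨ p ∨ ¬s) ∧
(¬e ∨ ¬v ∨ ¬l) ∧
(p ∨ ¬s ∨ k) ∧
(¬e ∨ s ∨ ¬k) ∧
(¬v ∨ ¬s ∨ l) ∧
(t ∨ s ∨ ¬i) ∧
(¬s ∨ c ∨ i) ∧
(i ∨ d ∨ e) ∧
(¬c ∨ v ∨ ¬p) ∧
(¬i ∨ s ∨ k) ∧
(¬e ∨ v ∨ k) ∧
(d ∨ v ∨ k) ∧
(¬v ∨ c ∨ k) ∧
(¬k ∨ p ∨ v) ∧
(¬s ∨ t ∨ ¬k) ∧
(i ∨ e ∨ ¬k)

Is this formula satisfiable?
No

No, the formula is not satisfiable.

No assignment of truth values to the variables can make all 50 clauses true simultaneously.

The formula is UNSAT (unsatisfiable).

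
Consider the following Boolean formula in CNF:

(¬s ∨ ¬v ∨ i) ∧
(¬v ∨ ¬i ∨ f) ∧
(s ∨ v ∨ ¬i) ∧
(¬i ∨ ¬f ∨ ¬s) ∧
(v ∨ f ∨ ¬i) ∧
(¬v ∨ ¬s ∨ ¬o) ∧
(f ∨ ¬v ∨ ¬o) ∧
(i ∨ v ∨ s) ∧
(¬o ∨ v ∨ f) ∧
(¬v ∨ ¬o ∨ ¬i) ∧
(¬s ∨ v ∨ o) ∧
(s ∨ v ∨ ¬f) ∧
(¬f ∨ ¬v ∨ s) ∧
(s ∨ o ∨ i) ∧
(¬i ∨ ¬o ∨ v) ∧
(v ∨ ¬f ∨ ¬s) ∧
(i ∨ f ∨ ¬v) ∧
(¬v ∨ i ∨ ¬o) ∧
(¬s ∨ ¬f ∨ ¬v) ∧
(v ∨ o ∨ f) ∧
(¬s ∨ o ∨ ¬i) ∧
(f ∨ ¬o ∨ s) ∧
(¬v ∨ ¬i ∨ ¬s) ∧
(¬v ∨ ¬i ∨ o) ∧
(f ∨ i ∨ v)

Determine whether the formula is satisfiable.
No

No, the formula is not satisfiable.

No assignment of truth values to the variables can make all 25 clauses true simultaneously.

The formula is UNSAT (unsatisfiable).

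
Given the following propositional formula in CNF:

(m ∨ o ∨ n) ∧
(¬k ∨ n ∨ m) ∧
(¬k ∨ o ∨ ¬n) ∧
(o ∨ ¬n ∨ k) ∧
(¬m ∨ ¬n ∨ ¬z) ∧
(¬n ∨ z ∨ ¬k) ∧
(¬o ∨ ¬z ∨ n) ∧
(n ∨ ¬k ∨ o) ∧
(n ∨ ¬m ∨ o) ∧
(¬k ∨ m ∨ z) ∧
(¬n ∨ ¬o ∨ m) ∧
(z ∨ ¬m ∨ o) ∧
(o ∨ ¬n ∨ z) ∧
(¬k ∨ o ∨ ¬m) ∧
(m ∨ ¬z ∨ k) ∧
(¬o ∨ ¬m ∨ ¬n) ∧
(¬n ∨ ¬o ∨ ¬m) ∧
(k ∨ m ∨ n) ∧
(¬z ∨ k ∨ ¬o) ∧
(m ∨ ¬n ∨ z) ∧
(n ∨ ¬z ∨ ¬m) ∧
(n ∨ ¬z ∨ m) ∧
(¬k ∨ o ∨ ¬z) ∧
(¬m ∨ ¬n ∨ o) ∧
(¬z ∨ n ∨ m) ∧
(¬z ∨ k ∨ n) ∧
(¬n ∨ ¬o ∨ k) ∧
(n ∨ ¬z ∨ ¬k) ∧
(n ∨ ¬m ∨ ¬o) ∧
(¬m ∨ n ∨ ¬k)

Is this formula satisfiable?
No

No, the formula is not satisfiable.

No assignment of truth values to the variables can make all 30 clauses true simultaneously.

The formula is UNSAT (unsatisfiable).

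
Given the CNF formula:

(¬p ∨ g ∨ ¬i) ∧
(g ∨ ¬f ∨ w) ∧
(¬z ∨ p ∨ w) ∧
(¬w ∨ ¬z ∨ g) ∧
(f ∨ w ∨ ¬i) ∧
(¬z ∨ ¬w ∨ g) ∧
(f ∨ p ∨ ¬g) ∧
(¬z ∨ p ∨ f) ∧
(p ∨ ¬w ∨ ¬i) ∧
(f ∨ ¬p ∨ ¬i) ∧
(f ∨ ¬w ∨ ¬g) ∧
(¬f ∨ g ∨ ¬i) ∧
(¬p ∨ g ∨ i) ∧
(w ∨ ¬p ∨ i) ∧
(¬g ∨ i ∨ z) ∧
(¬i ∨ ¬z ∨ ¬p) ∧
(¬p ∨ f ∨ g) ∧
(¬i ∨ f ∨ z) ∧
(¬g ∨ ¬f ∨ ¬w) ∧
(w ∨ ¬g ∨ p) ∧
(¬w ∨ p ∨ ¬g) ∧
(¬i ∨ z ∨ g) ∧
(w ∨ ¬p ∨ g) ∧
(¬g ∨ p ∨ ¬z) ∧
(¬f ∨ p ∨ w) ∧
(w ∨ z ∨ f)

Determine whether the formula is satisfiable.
Yes

Yes, the formula is satisfiable.

One satisfying assignment is: w=True, f=False, z=False, i=False, g=False, p=False

Verification: With this assignment, all 26 clauses evaluate to true.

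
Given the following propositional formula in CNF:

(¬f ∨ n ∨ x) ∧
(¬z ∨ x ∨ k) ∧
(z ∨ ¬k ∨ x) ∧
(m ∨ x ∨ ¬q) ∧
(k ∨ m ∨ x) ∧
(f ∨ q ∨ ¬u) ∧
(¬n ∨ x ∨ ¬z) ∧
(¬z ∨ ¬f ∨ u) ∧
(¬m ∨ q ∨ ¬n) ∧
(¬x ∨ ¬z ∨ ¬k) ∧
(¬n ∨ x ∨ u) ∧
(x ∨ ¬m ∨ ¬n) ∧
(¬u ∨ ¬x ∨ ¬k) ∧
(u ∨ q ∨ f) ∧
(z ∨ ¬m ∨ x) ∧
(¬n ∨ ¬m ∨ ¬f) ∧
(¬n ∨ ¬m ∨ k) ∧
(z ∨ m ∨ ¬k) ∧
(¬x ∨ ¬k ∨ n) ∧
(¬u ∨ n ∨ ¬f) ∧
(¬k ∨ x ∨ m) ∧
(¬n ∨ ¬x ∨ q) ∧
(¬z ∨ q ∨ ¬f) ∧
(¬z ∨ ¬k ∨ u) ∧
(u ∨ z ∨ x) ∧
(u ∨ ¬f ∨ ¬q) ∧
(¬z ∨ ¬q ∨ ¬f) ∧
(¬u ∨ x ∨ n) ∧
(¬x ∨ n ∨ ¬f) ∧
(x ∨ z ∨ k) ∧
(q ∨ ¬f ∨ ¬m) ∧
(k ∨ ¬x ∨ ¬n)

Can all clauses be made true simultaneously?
Yes

Yes, the formula is satisfiable.

One satisfying assignment is: u=False, q=True, m=False, z=False, x=True, k=False, n=False, f=False

Verification: With this assignment, all 32 clauses evaluate to true.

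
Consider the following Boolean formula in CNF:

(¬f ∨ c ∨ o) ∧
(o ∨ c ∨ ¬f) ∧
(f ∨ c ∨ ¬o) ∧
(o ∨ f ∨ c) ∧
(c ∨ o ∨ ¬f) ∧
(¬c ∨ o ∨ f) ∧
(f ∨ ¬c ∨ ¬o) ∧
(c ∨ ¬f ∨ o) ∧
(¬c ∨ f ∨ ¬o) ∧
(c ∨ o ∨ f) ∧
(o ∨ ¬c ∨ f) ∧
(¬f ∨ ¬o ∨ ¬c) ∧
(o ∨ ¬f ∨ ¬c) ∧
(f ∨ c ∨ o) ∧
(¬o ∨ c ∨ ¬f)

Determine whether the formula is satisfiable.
No

No, the formula is not satisfiable.

No assignment of truth values to the variables can make all 15 clauses true simultaneously.

The formula is UNSAT (unsatisfiable).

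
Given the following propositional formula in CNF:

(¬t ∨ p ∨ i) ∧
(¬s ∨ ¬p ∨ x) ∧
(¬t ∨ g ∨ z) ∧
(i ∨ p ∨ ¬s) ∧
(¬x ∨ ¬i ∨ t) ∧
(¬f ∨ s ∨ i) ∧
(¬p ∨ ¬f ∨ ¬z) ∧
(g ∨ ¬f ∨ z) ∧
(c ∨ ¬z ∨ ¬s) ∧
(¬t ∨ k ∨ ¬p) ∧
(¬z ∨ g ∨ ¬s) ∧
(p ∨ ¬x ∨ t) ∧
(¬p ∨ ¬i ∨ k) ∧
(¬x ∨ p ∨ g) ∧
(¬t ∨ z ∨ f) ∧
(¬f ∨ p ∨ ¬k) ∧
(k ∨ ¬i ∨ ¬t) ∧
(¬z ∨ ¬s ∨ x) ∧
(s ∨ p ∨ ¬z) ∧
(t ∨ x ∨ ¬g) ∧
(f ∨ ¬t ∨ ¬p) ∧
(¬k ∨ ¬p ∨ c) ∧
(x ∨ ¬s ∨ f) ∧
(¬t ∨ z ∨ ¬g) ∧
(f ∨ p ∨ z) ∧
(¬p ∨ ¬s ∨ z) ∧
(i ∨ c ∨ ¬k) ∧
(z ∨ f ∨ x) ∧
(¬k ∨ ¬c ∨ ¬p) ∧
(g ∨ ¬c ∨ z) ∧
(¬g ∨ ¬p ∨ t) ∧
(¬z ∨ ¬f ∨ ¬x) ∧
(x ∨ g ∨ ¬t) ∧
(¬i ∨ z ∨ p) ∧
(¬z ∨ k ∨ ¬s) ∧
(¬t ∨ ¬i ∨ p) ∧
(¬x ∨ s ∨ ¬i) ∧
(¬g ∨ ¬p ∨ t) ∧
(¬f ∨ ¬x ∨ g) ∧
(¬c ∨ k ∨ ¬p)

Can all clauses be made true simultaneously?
Yes

Yes, the formula is satisfiable.

One satisfying assignment is: t=False, x=True, z=False, i=False, p=True, c=False, k=False, f=False, g=False, s=False

Verification: With this assignment, all 40 clauses evaluate to true.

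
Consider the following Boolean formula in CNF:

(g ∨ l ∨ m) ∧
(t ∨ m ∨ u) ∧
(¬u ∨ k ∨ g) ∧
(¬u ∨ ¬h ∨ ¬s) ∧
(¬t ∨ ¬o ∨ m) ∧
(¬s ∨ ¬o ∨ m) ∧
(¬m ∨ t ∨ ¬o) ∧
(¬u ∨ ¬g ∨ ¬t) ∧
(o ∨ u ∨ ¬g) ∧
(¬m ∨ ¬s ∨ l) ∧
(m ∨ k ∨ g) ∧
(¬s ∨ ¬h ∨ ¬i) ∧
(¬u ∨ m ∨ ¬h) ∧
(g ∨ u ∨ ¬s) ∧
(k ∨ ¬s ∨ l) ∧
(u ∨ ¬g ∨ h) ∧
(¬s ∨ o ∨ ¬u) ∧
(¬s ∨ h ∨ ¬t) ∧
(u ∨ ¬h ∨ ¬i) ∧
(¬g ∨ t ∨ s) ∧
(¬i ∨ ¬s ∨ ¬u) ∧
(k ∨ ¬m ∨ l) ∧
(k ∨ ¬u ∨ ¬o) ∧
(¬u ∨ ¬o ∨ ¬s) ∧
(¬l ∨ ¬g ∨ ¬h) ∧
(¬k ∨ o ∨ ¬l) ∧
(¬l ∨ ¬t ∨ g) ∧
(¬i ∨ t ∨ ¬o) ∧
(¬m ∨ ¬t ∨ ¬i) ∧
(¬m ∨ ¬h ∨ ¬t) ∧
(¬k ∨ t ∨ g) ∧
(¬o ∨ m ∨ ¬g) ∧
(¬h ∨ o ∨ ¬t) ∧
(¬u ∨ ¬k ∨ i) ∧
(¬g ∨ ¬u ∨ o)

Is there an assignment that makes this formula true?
Yes

Yes, the formula is satisfiable.

One satisfying assignment is: m=True, u=False, k=False, o=False, t=False, s=False, h=False, g=False, i=False, l=True

Verification: With this assignment, all 35 clauses evaluate to true.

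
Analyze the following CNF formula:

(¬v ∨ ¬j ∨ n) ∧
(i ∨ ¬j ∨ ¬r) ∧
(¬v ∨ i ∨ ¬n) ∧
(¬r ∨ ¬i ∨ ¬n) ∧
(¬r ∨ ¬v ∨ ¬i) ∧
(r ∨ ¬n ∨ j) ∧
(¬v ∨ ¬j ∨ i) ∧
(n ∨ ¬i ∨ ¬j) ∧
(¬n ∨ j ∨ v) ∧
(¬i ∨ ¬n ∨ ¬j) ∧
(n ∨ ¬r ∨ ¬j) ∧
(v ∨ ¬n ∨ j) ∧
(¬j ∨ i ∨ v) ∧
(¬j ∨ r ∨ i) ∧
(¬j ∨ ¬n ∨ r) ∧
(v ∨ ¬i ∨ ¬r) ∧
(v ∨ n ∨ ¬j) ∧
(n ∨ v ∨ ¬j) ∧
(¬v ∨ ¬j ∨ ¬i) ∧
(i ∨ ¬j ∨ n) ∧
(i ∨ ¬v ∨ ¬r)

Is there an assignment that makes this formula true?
Yes

Yes, the formula is satisfiable.

One satisfying assignment is: j=False, v=False, i=False, n=False, r=False

Verification: With this assignment, all 21 clauses evaluate to true.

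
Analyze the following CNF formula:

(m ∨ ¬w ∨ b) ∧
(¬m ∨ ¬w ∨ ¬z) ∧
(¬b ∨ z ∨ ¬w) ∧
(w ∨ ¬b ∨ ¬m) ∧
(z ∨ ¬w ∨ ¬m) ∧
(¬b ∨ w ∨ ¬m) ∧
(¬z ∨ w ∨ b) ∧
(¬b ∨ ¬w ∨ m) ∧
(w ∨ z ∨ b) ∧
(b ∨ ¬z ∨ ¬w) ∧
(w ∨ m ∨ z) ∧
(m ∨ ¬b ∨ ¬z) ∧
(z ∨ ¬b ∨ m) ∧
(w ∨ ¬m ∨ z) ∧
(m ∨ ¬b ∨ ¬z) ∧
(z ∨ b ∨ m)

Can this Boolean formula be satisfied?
No

No, the formula is not satisfiable.

No assignment of truth values to the variables can make all 16 clauses true simultaneously.

The formula is UNSAT (unsatisfiable).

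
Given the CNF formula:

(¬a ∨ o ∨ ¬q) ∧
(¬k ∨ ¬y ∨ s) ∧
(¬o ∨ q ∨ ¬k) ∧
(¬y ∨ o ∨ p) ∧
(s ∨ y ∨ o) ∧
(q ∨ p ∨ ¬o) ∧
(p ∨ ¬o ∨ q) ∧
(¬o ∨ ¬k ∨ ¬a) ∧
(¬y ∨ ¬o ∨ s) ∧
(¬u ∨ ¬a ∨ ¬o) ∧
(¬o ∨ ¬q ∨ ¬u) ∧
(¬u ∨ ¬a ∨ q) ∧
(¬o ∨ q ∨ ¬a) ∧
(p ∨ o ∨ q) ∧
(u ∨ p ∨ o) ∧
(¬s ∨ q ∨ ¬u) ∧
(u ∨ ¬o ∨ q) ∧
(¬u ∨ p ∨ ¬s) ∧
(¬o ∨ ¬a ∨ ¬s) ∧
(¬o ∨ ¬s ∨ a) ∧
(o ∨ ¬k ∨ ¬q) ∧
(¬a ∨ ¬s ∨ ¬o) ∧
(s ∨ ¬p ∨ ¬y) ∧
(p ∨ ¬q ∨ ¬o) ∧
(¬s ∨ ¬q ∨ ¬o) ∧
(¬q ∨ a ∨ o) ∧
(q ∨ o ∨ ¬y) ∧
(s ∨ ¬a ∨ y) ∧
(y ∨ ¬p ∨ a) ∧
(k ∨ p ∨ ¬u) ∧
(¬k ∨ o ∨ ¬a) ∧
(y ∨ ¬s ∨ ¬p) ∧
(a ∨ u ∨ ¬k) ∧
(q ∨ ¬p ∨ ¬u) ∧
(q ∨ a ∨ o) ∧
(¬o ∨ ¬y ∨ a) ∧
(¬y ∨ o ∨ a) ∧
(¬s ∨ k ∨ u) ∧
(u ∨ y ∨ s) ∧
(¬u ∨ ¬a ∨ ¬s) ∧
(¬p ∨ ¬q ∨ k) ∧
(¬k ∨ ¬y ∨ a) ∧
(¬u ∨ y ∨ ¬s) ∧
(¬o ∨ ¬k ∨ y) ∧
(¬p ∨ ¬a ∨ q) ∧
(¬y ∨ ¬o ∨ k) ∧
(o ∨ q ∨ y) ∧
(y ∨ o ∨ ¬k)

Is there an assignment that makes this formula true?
No

No, the formula is not satisfiable.

No assignment of truth values to the variables can make all 48 clauses true simultaneously.

The formula is UNSAT (unsatisfiable).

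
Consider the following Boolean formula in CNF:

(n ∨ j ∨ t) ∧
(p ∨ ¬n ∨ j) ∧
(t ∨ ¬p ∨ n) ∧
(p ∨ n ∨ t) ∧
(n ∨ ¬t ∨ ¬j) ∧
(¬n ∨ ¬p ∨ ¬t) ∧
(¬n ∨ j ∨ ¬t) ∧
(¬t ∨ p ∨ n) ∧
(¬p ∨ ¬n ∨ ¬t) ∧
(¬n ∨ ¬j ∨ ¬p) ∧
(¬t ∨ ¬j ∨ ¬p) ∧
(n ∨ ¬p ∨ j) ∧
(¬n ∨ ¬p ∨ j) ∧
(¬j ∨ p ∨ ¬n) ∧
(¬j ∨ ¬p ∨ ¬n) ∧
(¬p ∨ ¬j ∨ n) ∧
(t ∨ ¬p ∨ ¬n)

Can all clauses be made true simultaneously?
No

No, the formula is not satisfiable.

No assignment of truth values to the variables can make all 17 clauses true simultaneously.

The formula is UNSAT (unsatisfiable).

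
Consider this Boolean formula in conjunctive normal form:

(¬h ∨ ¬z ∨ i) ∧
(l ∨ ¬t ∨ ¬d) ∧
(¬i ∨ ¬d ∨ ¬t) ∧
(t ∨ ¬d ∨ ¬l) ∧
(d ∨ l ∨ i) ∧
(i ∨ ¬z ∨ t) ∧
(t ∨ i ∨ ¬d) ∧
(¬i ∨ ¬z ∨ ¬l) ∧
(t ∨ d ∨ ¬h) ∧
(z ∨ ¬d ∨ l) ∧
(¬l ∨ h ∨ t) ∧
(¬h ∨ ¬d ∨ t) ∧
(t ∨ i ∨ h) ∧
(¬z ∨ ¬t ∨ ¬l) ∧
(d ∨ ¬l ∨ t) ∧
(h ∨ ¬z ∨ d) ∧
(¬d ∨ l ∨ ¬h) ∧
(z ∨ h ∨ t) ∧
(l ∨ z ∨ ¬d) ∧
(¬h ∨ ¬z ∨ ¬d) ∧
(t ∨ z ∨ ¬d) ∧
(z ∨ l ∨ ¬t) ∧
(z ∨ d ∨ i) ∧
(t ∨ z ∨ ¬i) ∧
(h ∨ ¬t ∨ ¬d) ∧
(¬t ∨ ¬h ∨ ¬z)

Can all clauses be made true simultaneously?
Yes

Yes, the formula is satisfiable.

One satisfying assignment is: t=True, h=True, z=False, d=False, l=True, i=True

Verification: With this assignment, all 26 clauses evaluate to true.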